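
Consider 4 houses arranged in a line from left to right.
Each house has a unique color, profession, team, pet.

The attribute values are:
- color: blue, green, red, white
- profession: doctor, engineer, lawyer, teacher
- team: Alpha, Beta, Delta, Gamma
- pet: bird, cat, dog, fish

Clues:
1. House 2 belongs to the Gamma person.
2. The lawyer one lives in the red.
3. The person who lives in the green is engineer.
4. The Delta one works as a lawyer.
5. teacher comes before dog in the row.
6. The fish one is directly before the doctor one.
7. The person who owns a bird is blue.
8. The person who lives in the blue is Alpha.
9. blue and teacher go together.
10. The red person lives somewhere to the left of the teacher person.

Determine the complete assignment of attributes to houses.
Solution:

House | Color | Profession | Team | Pet
---------------------------------------
  1   | red | lawyer | Delta | fish
  2   | white | doctor | Gamma | cat
  3   | blue | teacher | Alpha | bird
  4   | green | engineer | Beta | dog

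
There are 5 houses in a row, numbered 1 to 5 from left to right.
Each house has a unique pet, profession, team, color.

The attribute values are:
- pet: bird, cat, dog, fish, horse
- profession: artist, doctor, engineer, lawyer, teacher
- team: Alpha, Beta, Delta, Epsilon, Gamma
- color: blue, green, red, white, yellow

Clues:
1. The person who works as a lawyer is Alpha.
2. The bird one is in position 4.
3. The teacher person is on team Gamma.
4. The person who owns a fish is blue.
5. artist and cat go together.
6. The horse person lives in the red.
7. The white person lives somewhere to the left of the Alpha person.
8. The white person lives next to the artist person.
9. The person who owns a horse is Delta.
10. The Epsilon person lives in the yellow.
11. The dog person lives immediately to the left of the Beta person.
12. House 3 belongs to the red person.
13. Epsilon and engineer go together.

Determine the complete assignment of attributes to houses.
Solution:

House | Pet | Profession | Team | Color
---------------------------------------
  1   | dog | teacher | Gamma | white
  2   | cat | artist | Beta | green
  3   | horse | doctor | Delta | red
  4   | bird | engineer | Epsilon | yellow
  5   | fish | lawyer | Alpha | blue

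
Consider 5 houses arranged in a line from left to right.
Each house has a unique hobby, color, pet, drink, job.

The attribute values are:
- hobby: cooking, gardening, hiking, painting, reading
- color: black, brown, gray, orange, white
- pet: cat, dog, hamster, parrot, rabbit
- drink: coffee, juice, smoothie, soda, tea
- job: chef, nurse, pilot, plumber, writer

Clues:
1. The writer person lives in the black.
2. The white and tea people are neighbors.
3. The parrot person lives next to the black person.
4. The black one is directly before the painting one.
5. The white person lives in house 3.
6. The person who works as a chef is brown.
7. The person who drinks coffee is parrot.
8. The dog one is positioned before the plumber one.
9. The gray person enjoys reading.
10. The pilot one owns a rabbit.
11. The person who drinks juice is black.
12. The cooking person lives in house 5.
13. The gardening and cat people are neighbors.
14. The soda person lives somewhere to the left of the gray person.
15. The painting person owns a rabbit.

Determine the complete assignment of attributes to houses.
Solution:

House | Hobby | Color | Pet | Drink | Job
-----------------------------------------
  1   | gardening | brown | parrot | coffee | chef
  2   | hiking | black | cat | juice | writer
  3   | painting | white | rabbit | soda | pilot
  4   | reading | gray | dog | tea | nurse
  5   | cooking | orange | hamster | smoothie | plumber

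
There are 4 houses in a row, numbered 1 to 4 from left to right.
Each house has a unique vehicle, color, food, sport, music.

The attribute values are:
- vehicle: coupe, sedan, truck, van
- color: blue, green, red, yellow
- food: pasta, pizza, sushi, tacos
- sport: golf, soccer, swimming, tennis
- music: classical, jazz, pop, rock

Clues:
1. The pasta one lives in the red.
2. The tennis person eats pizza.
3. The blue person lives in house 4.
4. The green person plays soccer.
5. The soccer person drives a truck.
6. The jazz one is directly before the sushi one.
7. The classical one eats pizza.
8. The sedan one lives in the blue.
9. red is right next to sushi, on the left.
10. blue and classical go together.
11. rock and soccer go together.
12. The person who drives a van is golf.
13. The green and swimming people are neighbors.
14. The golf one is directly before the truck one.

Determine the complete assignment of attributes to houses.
Solution:

House | Vehicle | Color | Food | Sport | Music
----------------------------------------------
  1   | van | red | pasta | golf | jazz
  2   | truck | green | sushi | soccer | rock
  3   | coupe | yellow | tacos | swimming | pop
  4   | sedan | blue | pizza | tennis | classical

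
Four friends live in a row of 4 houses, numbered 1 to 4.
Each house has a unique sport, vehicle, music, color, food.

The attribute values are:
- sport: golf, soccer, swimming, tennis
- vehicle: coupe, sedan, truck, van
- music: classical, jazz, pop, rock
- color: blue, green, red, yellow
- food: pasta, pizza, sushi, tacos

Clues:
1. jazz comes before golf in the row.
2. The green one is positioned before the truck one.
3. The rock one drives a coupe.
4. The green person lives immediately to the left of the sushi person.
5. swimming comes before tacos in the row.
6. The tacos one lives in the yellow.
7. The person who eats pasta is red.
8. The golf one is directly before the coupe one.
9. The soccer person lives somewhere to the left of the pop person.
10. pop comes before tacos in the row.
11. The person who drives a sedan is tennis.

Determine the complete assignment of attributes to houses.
Solution:

House | Sport | Vehicle | Music | Color | Food
----------------------------------------------
  1   | soccer | van | jazz | green | pizza
  2   | golf | truck | pop | blue | sushi
  3   | swimming | coupe | rock | red | pasta
  4   | tennis | sedan | classical | yellow | tacos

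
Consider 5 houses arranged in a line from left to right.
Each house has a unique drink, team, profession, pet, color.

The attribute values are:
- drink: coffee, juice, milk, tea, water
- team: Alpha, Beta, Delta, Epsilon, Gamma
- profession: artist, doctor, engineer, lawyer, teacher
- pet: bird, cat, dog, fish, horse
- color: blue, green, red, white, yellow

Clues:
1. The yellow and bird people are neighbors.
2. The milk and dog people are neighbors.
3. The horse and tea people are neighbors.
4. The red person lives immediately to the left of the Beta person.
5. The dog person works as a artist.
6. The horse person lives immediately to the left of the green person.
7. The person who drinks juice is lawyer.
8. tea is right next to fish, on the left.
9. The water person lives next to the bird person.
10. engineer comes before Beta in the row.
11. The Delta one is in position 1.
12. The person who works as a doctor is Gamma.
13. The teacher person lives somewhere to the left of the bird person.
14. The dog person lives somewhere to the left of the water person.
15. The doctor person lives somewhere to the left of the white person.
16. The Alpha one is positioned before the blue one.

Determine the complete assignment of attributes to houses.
Solution:

House | Drink | Team | Profession | Pet | Color
-----------------------------------------------
  1   | milk | Delta | engineer | horse | red
  2   | tea | Beta | artist | dog | green
  3   | water | Alpha | teacher | fish | yellow
  4   | coffee | Gamma | doctor | bird | blue
  5   | juice | Epsilon | lawyer | cat | white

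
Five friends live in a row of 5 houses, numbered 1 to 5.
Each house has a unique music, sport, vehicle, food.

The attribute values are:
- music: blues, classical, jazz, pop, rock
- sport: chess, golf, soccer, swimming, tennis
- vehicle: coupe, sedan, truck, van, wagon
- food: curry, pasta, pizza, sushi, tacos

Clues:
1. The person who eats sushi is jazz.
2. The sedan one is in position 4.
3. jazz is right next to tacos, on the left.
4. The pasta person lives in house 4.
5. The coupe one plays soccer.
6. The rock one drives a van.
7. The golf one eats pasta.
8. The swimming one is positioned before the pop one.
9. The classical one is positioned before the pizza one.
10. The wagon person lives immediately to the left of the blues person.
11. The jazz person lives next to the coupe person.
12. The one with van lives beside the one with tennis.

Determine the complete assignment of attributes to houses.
Solution:

House | Music | Sport | Vehicle | Food
--------------------------------------
  1   | rock | swimming | van | curry
  2   | jazz | tennis | wagon | sushi
  3   | blues | soccer | coupe | tacos
  4   | classical | golf | sedan | pasta
  5   | pop | chess | truck | pizza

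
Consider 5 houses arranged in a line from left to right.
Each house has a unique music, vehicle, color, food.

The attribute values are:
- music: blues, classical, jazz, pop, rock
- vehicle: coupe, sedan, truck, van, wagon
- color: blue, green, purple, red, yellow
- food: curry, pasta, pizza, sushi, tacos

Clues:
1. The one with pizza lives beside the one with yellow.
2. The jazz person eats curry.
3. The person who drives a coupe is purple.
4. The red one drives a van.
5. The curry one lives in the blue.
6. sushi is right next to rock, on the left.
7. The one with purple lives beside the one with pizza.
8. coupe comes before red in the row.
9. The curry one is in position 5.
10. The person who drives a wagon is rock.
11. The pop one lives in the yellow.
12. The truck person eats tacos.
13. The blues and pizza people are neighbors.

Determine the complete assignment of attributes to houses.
Solution:

House | Music | Vehicle | Color | Food
--------------------------------------
  1   | blues | coupe | purple | sushi
  2   | rock | wagon | green | pizza
  3   | pop | truck | yellow | tacos
  4   | classical | van | red | pasta
  5   | jazz | sedan | blue | curry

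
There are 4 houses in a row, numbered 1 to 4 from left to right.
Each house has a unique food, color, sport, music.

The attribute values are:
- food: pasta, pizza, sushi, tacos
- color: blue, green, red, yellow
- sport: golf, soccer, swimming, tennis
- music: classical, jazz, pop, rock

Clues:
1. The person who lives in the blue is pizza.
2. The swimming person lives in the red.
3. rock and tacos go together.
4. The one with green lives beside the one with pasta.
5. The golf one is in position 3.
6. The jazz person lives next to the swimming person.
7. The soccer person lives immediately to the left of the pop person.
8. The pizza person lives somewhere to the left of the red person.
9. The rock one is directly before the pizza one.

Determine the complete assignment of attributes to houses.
Solution:

House | Food | Color | Sport | Music
------------------------------------
  1   | tacos | yellow | soccer | rock
  2   | pizza | blue | tennis | pop
  3   | sushi | green | golf | jazz
  4   | pasta | red | swimming | classical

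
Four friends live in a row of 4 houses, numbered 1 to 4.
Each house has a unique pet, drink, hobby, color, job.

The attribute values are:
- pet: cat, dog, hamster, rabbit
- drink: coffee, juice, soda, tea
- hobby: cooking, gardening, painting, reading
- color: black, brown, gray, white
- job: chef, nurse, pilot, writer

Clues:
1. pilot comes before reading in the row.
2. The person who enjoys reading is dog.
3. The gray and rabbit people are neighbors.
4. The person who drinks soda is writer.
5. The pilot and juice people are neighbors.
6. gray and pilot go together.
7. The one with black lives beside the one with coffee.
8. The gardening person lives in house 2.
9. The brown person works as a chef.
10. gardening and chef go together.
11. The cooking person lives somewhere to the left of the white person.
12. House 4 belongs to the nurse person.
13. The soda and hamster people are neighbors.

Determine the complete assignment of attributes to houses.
Solution:

House | Pet | Drink | Hobby | Color | Job
-----------------------------------------
  1   | cat | tea | cooking | gray | pilot
  2   | rabbit | juice | gardening | brown | chef
  3   | dog | soda | reading | black | writer
  4   | hamster | coffee | painting | white | nurse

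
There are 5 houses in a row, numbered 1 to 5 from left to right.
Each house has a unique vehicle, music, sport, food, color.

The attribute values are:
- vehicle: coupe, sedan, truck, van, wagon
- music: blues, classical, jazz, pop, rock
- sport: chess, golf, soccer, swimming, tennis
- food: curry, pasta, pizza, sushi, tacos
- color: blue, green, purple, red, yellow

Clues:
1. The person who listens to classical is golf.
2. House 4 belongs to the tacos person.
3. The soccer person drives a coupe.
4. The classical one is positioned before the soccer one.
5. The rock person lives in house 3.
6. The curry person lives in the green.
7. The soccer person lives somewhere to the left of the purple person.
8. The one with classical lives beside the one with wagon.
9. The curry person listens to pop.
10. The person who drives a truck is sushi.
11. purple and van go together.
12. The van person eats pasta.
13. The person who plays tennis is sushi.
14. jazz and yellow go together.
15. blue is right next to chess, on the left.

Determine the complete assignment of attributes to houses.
Solution:

House | Vehicle | Music | Sport | Food | Color
----------------------------------------------
  1   | sedan | classical | golf | pizza | blue
  2   | wagon | pop | chess | curry | green
  3   | truck | rock | tennis | sushi | red
  4   | coupe | jazz | soccer | tacos | yellow
  5   | van | blues | swimming | pasta | purple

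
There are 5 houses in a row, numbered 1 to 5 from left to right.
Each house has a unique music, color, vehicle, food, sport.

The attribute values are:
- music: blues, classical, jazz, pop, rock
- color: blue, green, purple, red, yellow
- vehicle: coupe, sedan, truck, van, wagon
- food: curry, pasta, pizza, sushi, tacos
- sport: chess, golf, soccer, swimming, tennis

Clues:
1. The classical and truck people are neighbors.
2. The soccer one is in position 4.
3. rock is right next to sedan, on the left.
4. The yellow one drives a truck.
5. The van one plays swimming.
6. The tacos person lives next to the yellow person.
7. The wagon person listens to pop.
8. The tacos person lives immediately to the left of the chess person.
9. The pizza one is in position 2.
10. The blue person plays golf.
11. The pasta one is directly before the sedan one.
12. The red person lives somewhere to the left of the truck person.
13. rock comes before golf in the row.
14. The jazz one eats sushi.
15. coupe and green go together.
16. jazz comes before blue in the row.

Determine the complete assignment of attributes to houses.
Solution:

House | Music | Color | Vehicle | Food | Sport
----------------------------------------------
  1   | classical | red | van | tacos | swimming
  2   | blues | yellow | truck | pizza | chess
  3   | rock | green | coupe | pasta | tennis
  4   | jazz | purple | sedan | sushi | soccer
  5   | pop | blue | wagon | curry | golf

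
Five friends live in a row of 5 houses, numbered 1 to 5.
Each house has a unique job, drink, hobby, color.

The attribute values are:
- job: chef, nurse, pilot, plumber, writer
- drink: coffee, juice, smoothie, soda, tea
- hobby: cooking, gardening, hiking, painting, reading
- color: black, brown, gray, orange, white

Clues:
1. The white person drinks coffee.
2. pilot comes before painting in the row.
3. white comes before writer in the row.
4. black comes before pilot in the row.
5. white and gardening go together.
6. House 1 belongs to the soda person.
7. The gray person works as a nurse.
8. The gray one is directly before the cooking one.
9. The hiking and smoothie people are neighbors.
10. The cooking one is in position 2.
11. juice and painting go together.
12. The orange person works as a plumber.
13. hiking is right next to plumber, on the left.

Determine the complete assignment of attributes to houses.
Solution:

House | Job | Drink | Hobby | Color
-----------------------------------
  1   | nurse | soda | hiking | gray
  2   | plumber | smoothie | cooking | orange
  3   | chef | tea | reading | black
  4   | pilot | coffee | gardening | white
  5   | writer | juice | painting | brown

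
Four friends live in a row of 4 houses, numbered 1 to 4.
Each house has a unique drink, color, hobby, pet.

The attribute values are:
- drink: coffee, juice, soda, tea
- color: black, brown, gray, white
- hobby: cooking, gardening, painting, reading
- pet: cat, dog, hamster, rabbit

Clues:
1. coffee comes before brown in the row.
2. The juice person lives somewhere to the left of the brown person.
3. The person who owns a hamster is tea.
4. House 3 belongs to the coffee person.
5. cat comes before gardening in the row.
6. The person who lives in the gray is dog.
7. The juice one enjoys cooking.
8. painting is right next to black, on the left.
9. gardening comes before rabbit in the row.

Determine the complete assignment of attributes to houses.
Solution:

House | Drink | Color | Hobby | Pet
-----------------------------------
  1   | tea | white | painting | hamster
  2   | juice | black | cooking | cat
  3   | coffee | gray | gardening | dog
  4   | soda | brown | reading | rabbit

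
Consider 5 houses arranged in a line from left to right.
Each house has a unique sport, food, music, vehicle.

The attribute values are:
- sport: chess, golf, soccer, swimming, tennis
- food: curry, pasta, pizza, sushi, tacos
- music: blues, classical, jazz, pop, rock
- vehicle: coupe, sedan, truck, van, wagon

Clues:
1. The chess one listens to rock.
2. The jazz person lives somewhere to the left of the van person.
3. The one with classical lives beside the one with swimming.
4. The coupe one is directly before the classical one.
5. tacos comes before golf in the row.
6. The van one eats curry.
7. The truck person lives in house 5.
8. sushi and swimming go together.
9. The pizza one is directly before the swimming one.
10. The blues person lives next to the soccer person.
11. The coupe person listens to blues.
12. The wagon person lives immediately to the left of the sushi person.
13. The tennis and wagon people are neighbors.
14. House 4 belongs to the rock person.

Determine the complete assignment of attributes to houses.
Solution:

House | Sport | Food | Music | Vehicle
--------------------------------------
  1   | tennis | tacos | blues | coupe
  2   | soccer | pizza | classical | wagon
  3   | swimming | sushi | jazz | sedan
  4   | chess | curry | rock | van
  5   | golf | pasta | pop | truck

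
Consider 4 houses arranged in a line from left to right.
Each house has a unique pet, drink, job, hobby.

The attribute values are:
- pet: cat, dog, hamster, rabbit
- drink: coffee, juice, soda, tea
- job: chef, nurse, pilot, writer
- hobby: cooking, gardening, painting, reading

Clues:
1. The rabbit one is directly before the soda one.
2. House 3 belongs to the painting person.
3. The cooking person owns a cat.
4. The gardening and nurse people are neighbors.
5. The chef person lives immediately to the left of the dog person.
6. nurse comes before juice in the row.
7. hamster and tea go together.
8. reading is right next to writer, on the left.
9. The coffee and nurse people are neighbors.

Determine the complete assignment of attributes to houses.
Solution:

House | Pet | Drink | Job | Hobby
---------------------------------
  1   | rabbit | coffee | chef | gardening
  2   | dog | soda | nurse | reading
  3   | hamster | tea | writer | painting
  4   | cat | juice | pilot | cooking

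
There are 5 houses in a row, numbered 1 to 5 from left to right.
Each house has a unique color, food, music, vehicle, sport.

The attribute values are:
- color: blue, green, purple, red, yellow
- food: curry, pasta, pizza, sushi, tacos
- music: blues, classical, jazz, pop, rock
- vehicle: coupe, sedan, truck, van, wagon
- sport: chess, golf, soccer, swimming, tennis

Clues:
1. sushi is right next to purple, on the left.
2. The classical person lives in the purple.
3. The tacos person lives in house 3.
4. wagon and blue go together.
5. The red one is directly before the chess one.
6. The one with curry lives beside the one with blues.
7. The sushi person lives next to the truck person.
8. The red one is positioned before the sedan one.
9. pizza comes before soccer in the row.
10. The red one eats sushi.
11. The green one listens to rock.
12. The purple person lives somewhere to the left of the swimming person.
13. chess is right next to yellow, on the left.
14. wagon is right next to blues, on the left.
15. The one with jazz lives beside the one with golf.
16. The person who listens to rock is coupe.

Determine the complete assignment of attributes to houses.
Solution:

House | Color | Food | Music | Vehicle | Sport
----------------------------------------------
  1   | blue | curry | jazz | wagon | tennis
  2   | red | sushi | blues | van | golf
  3   | purple | tacos | classical | truck | chess
  4   | yellow | pizza | pop | sedan | swimming
  5   | green | pasta | rock | coupe | soccer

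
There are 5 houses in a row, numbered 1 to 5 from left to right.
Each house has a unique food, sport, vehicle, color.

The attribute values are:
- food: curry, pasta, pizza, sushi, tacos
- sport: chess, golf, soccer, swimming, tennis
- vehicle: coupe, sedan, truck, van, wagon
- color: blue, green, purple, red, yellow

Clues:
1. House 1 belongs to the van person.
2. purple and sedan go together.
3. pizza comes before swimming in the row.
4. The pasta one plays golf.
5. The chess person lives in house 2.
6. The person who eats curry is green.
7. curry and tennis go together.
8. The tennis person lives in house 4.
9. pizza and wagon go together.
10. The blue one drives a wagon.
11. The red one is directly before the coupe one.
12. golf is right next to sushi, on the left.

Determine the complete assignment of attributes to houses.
Solution:

House | Food | Sport | Vehicle | Color
--------------------------------------
  1   | pasta | golf | van | red
  2   | sushi | chess | coupe | yellow
  3   | pizza | soccer | wagon | blue
  4   | curry | tennis | truck | green
  5   | tacos | swimming | sedan | purple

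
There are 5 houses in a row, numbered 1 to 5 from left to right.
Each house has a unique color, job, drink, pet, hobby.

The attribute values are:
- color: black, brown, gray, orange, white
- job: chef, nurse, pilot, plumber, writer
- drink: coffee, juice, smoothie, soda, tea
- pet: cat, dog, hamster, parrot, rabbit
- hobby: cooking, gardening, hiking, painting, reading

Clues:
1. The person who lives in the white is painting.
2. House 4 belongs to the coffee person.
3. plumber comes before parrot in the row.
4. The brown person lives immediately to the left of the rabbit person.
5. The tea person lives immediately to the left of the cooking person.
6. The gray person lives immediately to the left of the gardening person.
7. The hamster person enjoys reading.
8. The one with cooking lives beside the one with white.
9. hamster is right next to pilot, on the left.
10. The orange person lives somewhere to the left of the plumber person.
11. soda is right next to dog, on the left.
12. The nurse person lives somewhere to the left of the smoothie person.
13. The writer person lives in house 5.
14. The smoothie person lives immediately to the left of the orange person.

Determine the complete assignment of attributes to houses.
Solution:

House | Color | Job | Drink | Pet | Hobby
-----------------------------------------
  1   | gray | nurse | soda | hamster | reading
  2   | brown | pilot | smoothie | dog | gardening
  3   | orange | chef | tea | rabbit | hiking
  4   | black | plumber | coffee | cat | cooking
  5   | white | writer | juice | parrot | painting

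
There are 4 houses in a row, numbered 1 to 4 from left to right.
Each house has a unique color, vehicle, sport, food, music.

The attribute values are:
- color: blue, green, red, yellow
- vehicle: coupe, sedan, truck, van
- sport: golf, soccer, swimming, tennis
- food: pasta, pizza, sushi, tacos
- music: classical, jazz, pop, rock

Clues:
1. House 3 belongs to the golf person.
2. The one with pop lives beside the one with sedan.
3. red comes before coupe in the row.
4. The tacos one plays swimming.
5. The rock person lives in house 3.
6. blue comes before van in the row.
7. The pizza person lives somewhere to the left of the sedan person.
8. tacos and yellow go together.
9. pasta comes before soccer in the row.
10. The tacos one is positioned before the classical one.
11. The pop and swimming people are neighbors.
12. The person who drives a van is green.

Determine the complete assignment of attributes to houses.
Solution:

House | Color | Vehicle | Sport | Food | Music
----------------------------------------------
  1   | red | truck | tennis | pizza | pop
  2   | yellow | sedan | swimming | tacos | jazz
  3   | blue | coupe | golf | pasta | rock
  4   | green | van | soccer | sushi | classical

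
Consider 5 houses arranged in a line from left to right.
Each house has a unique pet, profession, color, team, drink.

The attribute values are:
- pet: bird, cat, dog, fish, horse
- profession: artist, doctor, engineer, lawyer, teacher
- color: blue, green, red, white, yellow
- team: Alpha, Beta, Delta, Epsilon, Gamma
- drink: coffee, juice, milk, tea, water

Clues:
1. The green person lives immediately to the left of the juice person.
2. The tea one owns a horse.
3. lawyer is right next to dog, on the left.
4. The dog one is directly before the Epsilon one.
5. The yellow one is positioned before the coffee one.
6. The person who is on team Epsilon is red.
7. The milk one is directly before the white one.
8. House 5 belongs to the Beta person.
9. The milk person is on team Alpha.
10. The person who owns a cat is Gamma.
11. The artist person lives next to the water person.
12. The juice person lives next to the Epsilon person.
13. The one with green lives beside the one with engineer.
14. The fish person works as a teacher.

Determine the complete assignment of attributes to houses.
Solution:

House | Pet | Profession | Color | Team | Drink
-----------------------------------------------
  1   | bird | lawyer | green | Alpha | milk
  2   | dog | engineer | white | Delta | juice
  3   | horse | artist | red | Epsilon | tea
  4   | cat | doctor | yellow | Gamma | water
  5   | fish | teacher | blue | Beta | coffee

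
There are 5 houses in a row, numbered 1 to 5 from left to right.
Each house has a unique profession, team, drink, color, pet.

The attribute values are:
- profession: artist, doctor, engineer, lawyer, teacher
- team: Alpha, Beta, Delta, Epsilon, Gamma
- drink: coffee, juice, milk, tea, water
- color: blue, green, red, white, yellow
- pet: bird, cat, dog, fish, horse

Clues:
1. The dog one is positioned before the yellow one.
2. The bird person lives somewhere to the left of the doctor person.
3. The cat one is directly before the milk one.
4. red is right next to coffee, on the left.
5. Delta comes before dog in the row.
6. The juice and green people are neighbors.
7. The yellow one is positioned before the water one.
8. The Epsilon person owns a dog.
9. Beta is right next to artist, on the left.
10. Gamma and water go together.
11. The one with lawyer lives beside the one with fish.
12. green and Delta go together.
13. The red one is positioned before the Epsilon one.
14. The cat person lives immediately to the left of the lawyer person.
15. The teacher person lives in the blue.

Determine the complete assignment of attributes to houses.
Solution:

House | Profession | Team | Drink | Color | Pet
-----------------------------------------------
  1   | engineer | Beta | juice | red | bird
  2   | artist | Delta | coffee | green | cat
  3   | lawyer | Epsilon | milk | white | dog
  4   | doctor | Alpha | tea | yellow | fish
  5   | teacher | Gamma | water | blue | horse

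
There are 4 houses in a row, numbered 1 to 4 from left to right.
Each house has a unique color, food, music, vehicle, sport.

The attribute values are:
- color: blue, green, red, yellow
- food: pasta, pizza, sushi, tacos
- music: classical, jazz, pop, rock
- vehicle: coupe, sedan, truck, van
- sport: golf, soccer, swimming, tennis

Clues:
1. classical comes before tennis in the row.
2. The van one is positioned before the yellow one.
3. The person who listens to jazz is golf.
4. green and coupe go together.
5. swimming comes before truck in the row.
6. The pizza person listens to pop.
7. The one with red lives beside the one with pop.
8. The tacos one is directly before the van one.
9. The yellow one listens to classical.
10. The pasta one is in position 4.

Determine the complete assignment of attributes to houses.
Solution:

House | Color | Food | Music | Vehicle | Sport
----------------------------------------------
  1   | red | tacos | jazz | sedan | golf
  2   | blue | pizza | pop | van | swimming
  3   | yellow | sushi | classical | truck | soccer
  4   | green | pasta | rock | coupe | tennis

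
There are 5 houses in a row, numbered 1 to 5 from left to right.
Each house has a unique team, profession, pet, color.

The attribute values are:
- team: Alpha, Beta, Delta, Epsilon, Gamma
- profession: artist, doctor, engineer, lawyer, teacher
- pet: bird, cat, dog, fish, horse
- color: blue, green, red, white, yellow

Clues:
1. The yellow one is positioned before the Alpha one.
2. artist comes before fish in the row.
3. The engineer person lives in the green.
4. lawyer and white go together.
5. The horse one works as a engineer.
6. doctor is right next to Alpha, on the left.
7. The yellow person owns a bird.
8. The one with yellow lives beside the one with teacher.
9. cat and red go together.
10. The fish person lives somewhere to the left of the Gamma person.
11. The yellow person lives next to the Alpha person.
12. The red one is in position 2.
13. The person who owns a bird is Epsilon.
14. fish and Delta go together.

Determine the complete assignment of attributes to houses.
Solution:

House | Team | Profession | Pet | Color
---------------------------------------
  1   | Epsilon | doctor | bird | yellow
  2   | Alpha | teacher | cat | red
  3   | Beta | artist | dog | blue
  4   | Delta | lawyer | fish | white
  5   | Gamma | engineer | horse | green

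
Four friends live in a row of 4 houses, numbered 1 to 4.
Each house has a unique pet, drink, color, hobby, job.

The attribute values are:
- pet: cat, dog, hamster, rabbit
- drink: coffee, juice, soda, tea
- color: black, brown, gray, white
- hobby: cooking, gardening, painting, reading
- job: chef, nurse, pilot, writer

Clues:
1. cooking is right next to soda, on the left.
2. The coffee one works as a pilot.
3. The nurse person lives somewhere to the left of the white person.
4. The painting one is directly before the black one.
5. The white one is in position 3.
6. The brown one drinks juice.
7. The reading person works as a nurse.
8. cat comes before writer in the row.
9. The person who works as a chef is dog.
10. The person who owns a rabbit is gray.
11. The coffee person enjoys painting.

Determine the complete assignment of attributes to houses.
Solution:

House | Pet | Drink | Color | Hobby | Job
-----------------------------------------
  1   | dog | juice | brown | cooking | chef
  2   | rabbit | soda | gray | reading | nurse
  3   | cat | coffee | white | painting | pilot
  4   | hamster | tea | black | gardening | writer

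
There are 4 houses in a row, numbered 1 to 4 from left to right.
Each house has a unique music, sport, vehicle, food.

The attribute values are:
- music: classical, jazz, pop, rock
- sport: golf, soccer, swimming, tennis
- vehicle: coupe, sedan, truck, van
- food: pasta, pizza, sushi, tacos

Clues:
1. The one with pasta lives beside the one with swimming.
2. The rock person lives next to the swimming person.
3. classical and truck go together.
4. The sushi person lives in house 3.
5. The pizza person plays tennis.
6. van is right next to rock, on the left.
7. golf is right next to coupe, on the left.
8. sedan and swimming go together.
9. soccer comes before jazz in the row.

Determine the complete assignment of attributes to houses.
Solution:

House | Music | Sport | Vehicle | Food
--------------------------------------
  1   | pop | golf | van | tacos
  2   | rock | soccer | coupe | pasta
  3   | jazz | swimming | sedan | sushi
  4   | classical | tennis | truck | pizza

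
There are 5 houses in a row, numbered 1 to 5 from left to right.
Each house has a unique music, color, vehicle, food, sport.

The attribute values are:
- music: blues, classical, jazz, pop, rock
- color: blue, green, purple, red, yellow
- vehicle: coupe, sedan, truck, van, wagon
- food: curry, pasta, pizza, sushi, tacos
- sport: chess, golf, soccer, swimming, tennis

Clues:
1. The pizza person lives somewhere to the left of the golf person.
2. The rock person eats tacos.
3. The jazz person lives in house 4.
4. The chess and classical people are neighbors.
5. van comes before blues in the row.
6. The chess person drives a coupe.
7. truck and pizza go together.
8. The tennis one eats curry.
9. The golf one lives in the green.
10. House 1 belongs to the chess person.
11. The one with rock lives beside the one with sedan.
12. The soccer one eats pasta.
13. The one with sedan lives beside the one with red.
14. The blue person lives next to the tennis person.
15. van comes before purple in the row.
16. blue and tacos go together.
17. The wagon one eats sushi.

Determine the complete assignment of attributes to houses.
Solution:

House | Music | Color | Vehicle | Food | Sport
----------------------------------------------
  1   | rock | blue | coupe | tacos | chess
  2   | classical | yellow | sedan | curry | tennis
  3   | pop | red | van | pasta | soccer
  4   | jazz | purple | truck | pizza | swimming
  5   | blues | green | wagon | sushi | golf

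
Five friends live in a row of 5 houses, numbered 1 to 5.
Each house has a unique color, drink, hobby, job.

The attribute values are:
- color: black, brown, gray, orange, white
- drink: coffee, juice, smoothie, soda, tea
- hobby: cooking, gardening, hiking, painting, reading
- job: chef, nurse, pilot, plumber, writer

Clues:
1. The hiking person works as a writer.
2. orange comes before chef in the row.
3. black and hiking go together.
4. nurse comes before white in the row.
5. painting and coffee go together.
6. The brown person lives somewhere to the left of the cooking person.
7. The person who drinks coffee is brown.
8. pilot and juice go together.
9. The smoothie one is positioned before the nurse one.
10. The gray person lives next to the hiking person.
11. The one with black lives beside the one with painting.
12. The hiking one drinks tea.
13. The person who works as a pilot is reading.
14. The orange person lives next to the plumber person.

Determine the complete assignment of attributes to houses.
Solution:

House | Color | Drink | Hobby | Job
-----------------------------------
  1   | orange | juice | reading | pilot
  2   | gray | smoothie | gardening | plumber
  3   | black | tea | hiking | writer
  4   | brown | coffee | painting | nurse
  5   | white | soda | cooking | chef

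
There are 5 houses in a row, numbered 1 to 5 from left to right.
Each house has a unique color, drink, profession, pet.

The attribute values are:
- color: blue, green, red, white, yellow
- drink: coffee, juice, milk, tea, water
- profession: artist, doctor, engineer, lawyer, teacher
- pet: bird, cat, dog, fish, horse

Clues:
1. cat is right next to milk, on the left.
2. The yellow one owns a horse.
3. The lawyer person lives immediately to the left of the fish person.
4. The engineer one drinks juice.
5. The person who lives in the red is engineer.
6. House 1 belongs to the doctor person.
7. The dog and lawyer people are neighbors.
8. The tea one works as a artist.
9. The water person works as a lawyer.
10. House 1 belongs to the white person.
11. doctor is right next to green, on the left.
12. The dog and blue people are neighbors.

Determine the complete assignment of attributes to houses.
Solution:

House | Color | Drink | Profession | Pet
----------------------------------------
  1   | white | coffee | doctor | cat
  2   | green | milk | teacher | dog
  3   | blue | water | lawyer | bird
  4   | red | juice | engineer | fish
  5   | yellow | tea | artist | horse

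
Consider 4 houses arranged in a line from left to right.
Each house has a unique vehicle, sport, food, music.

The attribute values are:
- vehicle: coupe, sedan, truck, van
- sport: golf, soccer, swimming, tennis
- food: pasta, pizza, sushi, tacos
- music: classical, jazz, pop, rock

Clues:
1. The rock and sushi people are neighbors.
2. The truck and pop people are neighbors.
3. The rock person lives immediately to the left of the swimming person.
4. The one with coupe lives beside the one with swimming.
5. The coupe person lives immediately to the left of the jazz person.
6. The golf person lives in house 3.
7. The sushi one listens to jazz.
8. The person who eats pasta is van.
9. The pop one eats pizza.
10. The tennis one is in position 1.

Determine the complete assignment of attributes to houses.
Solution:

House | Vehicle | Sport | Food | Music
--------------------------------------
  1   | coupe | tennis | tacos | rock
  2   | truck | swimming | sushi | jazz
  3   | sedan | golf | pizza | pop
  4   | van | soccer | pasta | classical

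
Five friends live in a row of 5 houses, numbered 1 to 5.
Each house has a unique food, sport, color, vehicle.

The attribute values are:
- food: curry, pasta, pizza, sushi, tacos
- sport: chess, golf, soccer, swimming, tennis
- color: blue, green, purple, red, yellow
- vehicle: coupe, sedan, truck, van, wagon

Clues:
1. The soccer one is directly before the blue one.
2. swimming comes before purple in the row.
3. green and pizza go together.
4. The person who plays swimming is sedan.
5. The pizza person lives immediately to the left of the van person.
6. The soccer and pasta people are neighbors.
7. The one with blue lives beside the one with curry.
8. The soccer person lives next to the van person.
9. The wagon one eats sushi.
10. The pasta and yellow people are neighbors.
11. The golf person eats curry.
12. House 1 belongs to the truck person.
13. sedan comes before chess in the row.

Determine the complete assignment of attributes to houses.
Solution:

House | Food | Sport | Color | Vehicle
--------------------------------------
  1   | pizza | soccer | green | truck
  2   | pasta | tennis | blue | van
  3   | curry | golf | yellow | coupe
  4   | tacos | swimming | red | sedan
  5   | sushi | chess | purple | wagon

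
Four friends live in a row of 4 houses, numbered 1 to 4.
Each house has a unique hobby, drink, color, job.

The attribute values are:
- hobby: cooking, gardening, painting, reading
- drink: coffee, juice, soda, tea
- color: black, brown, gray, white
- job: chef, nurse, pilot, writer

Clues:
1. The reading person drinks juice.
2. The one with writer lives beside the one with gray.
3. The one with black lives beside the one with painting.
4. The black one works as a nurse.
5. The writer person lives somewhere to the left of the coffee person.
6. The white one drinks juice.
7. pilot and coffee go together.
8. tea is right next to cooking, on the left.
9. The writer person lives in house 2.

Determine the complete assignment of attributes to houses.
Solution:

House | Hobby | Drink | Color | Job
-----------------------------------
  1   | gardening | soda | black | nurse
  2   | painting | tea | brown | writer
  3   | cooking | coffee | gray | pilot
  4   | reading | juice | white | chef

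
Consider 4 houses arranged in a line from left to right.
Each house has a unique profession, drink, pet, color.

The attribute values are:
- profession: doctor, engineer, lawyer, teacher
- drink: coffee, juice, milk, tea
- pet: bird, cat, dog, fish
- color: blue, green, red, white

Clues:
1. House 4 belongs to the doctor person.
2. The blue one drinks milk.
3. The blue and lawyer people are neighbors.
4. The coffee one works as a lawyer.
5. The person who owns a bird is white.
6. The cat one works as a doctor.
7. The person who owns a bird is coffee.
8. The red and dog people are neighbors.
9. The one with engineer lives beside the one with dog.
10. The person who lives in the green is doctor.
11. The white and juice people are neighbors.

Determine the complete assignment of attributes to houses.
Solution:

House | Profession | Drink | Pet | Color
----------------------------------------
  1   | engineer | tea | fish | red
  2   | teacher | milk | dog | blue
  3   | lawyer | coffee | bird | white
  4   | doctor | juice | cat | green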